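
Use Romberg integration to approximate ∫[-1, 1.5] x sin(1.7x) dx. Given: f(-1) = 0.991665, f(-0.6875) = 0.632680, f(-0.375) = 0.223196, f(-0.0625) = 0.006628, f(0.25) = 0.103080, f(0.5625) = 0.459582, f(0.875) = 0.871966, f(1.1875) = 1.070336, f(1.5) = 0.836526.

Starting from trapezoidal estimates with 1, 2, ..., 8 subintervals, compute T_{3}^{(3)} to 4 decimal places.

1.3441

T_{0}^{(0)} (trapezoid, 1 panel, h=2.5000): 2.285239
T_{1}^{(0)} (trapezoid, 2 panels, h=1.2500): 1.271469
T_{2}^{(0)} (trapezoid, 4 panels, h=0.6250): 1.320211
T_{3}^{(0)} (trapezoid, 8 panels, h=0.3125): 1.337989
T_{1}^{(1)} = 1.271469 + (1.271469 − 2.285239)/3 = 0.933546
T_{2}^{(1)} = 1.320211 + (1.320211 − 1.271469)/3 = 1.336458
T_{3}^{(1)} = 1.337989 + (1.337989 − 1.320211)/3 = 1.343915
T_{2}^{(2)} = 1.336458 + (1.336458 − 0.933546)/15 = 1.363319
T_{3}^{(2)} = 1.343915 + (1.343915 − 1.336458)/15 = 1.344412
T_{3}^{(3)} = 1.344412 + (1.344412 − 1.363319)/63 = 1.344112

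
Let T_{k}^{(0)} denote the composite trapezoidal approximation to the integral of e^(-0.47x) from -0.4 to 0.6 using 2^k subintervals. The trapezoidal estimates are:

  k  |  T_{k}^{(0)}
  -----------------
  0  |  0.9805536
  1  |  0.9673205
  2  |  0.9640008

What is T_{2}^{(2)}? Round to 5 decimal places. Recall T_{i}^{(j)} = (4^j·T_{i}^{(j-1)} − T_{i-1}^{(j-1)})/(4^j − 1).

T_{1}^{(1)} = 0.9673205 + (0.9673205 − 0.9805536)/3 = 0.9629095
T_{2}^{(1)} = (4·0.9640008 − 0.9673205) / 3 = 0.9628942
T_{2}^{(2)} = 0.9628942 + (0.9628942 − 0.9629095)/15 = 0.9628932

0.96289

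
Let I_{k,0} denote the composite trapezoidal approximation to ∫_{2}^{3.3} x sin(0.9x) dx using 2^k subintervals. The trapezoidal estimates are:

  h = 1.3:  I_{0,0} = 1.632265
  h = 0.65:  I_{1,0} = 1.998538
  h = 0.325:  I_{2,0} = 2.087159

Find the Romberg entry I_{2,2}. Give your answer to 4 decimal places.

Richardson extrapolation on the trapezoidal column (denominator 4−1=3):
I_{1,1} = (4·1.998538 − 1.632265) / 3 = 2.120629
I_{2,1} = (4·2.087159 − 1.998538) / 3 = 2.116699
I_{2,2} = (16·2.116699 − 2.120629) / 15 = 2.116437

2.1164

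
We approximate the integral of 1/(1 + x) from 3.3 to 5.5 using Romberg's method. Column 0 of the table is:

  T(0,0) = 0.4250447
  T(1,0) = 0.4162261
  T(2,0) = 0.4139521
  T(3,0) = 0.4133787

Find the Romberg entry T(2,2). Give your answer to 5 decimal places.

Richardson extrapolation on the trapezoidal column (denominator 4−1=3):
T(1,1) = (4·0.4162261 − 0.4250447) / 3 = 0.4132866
T(2,1) = 0.4139521 + (0.4139521 − 0.4162261)/3 = 0.4131941
T(2,2) = 0.4131941 + (0.4131941 − 0.4132866)/15 = 0.4131879

0.41319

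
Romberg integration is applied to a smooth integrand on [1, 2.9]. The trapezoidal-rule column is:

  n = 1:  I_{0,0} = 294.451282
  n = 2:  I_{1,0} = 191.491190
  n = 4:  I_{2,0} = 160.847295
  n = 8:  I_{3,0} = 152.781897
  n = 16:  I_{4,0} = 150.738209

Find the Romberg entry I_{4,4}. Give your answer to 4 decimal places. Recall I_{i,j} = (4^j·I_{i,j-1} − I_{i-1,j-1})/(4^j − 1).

150.0545

Richardson extrapolation on the trapezoidal column (denominator 4−1=3):
I_{1,1} = (4·191.491190 − 294.451282) / 3 = 157.171159
I_{2,1} = (4·160.847295 − 191.491190) / 3 = 150.632663
I_{3,1} = (4·152.781897 − 160.847295) / 3 = 150.093431
I_{4,1} = 150.738209 + (150.738209 − 152.781897)/3 = 150.056980
I_{2,2} = (16·150.632663 − 157.171159) / 15 = 150.196763
I_{3,2} = 150.093431 + (150.093431 − 150.632663)/15 = 150.057482
I_{4,2} = (16·150.056980 − 150.093431) / 15 = 150.054550
I_{3,3} = 150.057482 + (150.057482 − 150.196763)/63 = 150.055271
I_{4,3} = (64·150.054550 − 150.057482) / 63 = 150.054503
I_{4,4} = 150.054503 + (150.054503 − 150.055271)/255 = 150.054500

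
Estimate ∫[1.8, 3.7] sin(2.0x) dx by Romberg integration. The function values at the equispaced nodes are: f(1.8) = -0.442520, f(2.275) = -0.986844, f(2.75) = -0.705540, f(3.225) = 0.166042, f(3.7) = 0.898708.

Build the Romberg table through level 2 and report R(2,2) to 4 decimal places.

-0.6658

R(0,0) (trapezoid, 1 panel, h=1.9000): 0.433379
R(1,0) (trapezoid, 2 panels, h=0.9500): -0.453574
R(2,0) (trapezoid, 4 panels, h=0.4750): -0.616668
R(1,1) = -0.453574 + (-0.453574 − 0.433379)/3 = -0.749225
R(2,1) = -0.616668 + (-0.616668 − (-0.453574))/3 = -0.671033
R(2,2) = -0.671033 + (-0.671033 − (-0.749225))/15 = -0.665820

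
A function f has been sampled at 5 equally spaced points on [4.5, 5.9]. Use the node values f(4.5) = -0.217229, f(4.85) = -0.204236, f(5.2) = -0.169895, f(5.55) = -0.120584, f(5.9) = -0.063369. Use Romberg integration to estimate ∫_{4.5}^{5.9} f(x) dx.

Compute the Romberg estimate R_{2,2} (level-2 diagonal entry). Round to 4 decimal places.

-0.2240

R_{0,0} (trapezoid, 1 panel, h=1.4000): -0.196419
R_{1,0} (trapezoid, 2 panels, h=0.7000): -0.217136
R_{2,0} (trapezoid, 4 panels, h=0.3500): -0.222255
R_{1,1} = -0.217136 + (-0.217136 − (-0.196419))/3 = -0.224042
R_{2,1} = -0.222255 + (-0.222255 − (-0.217136))/3 = -0.223961
R_{2,2} = -0.223961 + (-0.223961 − (-0.224042))/15 = -0.223956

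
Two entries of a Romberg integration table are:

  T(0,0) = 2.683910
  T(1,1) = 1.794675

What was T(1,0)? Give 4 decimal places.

2.0170

From T(1,1) = (4·T(1,0) − T(0,0))/3, solve for T(1,0):
4·T(1,0) = 3·1.794675 + 2.683910 = 8.067935
T(1,0) = 2.016984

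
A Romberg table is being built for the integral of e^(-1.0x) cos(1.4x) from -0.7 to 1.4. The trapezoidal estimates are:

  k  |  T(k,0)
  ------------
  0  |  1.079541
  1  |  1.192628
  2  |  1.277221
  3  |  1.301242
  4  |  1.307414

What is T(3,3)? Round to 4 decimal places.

Richardson extrapolation on the trapezoidal column (denominator 4−1=3):
T(1,1) = 1.192628 + (1.192628 − 1.079541)/3 = 1.230324
T(2,1) = 1.277221 + (1.277221 − 1.192628)/3 = 1.305419
T(3,1) = 1.301242 + (1.301242 − 1.277221)/3 = 1.309249
T(2,2) = (16·1.305419 − 1.230324) / 15 = 1.310425
T(3,2) = (16·1.309249 − 1.305419) / 15 = 1.309504
T(3,3) = 1.309504 + (1.309504 − 1.310425)/63 = 1.309489

1.3095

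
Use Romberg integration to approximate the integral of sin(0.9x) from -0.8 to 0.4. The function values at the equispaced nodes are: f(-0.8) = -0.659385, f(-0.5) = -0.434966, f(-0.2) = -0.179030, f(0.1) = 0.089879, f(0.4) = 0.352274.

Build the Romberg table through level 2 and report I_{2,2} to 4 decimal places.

-0.2045

I_{0,0} (trapezoid, 1 panel, h=1.2000): -0.184267
I_{1,0} (trapezoid, 2 panels, h=0.6000): -0.199551
I_{2,0} (trapezoid, 4 panels, h=0.3000): -0.203302
I_{1,1} = -0.199551 + (-0.199551 − (-0.184267))/3 = -0.204646
I_{2,1} = -0.203302 + (-0.203302 − (-0.199551))/3 = -0.204552
I_{2,2} = -0.204552 + (-0.204552 − (-0.204646))/15 = -0.204546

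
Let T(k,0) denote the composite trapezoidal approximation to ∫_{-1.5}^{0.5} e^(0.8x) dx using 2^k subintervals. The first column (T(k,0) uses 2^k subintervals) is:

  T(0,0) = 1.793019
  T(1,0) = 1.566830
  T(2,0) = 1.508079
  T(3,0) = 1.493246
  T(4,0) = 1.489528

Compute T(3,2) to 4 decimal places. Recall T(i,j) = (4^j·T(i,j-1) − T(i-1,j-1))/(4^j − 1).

T(2,1) = (4·1.508079 − 1.566830) / 3 = 1.488495
T(3,1) = 1.493246 + (1.493246 − 1.508079)/3 = 1.488302
T(3,2) = 1.488302 + (1.488302 − 1.488495)/15 = 1.488289
(Column j=1 coincides with Simpson's rule on the same nodes.)

1.4883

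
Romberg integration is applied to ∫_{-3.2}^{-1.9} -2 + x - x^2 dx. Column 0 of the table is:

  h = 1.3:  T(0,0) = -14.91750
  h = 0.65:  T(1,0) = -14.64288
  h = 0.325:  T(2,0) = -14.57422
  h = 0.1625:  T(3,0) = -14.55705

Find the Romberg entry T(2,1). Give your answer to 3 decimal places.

-14.551

Richardson extrapolation on the trapezoidal column (denominator 4−1=3):
T(2,1) = -14.57422 + (-14.57422 − (-14.64288))/3 = -14.55133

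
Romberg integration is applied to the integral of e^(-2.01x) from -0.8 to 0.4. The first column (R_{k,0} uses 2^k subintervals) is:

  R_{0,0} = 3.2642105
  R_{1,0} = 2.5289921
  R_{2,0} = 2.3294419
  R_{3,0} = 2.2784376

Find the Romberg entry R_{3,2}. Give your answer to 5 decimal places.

2.26134

Richardson extrapolation on the trapezoidal column (denominator 4−1=3):
R_{2,1} = (4·2.3294419 − 2.5289921) / 3 = 2.2629252
R_{3,1} = (4·2.2784376 − 2.3294419) / 3 = 2.2614362
R_{3,2} = 2.2614362 + (2.2614362 − 2.2629252)/15 = 2.2613369
(Column j=1 coincides with Simpson's rule on the same nodes.)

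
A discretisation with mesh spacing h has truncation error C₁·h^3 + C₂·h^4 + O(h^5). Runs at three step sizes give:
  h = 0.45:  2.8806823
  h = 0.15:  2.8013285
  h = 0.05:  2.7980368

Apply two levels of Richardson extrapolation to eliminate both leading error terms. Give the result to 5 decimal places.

2.79791

First eliminate the h^3 term (factor 3^3 = 27):
  B₁ = (27·2.8013285 − 2.8806823)/26 = 2.7982764
  B₂ = (27·2.7980368 − 2.8013285)/26 = 2.7979102
Then eliminate the h^4 term (factor 3^4 = 81):
  (81·2.7979102 − 2.7982764)/80 = 2.7979056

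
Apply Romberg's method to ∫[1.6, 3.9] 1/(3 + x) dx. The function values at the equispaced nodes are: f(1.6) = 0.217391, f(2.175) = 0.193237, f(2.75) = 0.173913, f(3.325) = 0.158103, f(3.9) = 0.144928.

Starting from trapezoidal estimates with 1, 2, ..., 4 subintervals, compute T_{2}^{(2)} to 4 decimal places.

T_{0}^{(0)} (trapezoid, 1 panel, h=2.3000): 0.416667
T_{1}^{(0)} (trapezoid, 2 panels, h=1.1500): 0.408333
T_{2}^{(0)} (trapezoid, 4 panels, h=0.5750): 0.406187
T_{1}^{(1)} = 0.408333 + (0.408333 − 0.416667)/3 = 0.405555
T_{2}^{(1)} = 0.406187 + (0.406187 − 0.408333)/3 = 0.405472
T_{2}^{(2)} = 0.405472 + (0.405472 − 0.405555)/15 = 0.405466

0.4055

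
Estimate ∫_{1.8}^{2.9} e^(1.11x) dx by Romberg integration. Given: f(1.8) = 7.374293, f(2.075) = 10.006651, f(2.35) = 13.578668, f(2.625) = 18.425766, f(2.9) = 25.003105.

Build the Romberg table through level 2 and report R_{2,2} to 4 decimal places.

15.8818

R_{0,0} (trapezoid, 1 panel, h=1.1000): 17.807569
R_{1,0} (trapezoid, 2 panels, h=0.5500): 16.372052
R_{2,0} (trapezoid, 4 panels, h=0.2750): 16.004941
R_{1,1} = 16.372052 + (16.372052 − 17.807569)/3 = 15.893546
R_{2,1} = 16.004941 + (16.004941 − 16.372052)/3 = 15.882571
R_{2,2} = 15.882571 + (15.882571 − 15.893546)/15 = 15.881839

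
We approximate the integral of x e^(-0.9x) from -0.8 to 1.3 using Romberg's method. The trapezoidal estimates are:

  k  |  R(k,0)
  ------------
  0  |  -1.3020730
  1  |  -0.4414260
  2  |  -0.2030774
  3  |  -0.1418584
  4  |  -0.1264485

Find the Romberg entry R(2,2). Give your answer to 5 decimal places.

Richardson extrapolation on the trapezoidal column (denominator 4−1=3):
R(1,1) = -0.4414260 + (-0.4414260 − (-1.3020730))/3 = -0.1545437
R(2,1) = (4·(-0.2030774) − (-0.4414260)) / 3 = -0.1236279
R(2,2) = (16·(-0.1236279) − (-0.1545437)) / 15 = -0.1215668
(Column j=1 coincides with Simpson's rule on the same nodes.)

-0.12157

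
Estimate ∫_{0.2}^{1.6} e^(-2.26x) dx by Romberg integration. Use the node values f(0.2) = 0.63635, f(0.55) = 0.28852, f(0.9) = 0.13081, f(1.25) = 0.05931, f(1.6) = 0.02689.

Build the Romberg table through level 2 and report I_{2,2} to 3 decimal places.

I_{0,0} (trapezoid, 1 panel, h=1.4000): 0.46427
I_{1,0} (trapezoid, 2 panels, h=0.7000): 0.32370
I_{2,0} (trapezoid, 4 panels, h=0.3500): 0.28359
I_{1,1} = 0.32370 + (0.32370 − 0.46427)/3 = 0.27684
I_{2,1} = 0.28359 + (0.28359 − 0.32370)/3 = 0.27022
I_{2,2} = 0.27022 + (0.27022 − 0.27684)/15 = 0.26978

0.270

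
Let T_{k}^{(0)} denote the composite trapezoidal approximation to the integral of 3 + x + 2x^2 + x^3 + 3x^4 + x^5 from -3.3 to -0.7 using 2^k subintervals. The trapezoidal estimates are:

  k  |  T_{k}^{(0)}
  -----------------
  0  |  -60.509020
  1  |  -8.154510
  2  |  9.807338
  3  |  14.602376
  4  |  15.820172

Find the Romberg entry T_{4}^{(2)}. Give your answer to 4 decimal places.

16.2278

T_{3}^{(1)} = 14.602376 + (14.602376 − 9.807338)/3 = 16.200722
T_{4}^{(1)} = (4·15.820172 − 14.602376) / 3 = 16.226104
T_{4}^{(2)} = 16.226104 + (16.226104 − 16.200722)/15 = 16.227796
(Column j=1 coincides with Simpson's rule on the same nodes.)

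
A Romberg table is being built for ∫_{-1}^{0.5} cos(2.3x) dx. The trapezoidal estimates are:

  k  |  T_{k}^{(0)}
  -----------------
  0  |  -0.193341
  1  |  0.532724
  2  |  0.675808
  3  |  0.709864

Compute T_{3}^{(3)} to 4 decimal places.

T_{1}^{(1)} = 0.532724 + (0.532724 − (-0.193341))/3 = 0.774746
T_{2}^{(1)} = (4·0.675808 − 0.532724) / 3 = 0.723503
T_{3}^{(1)} = (4·0.709864 − 0.675808) / 3 = 0.721216
T_{2}^{(2)} = 0.723503 + (0.723503 − 0.774746)/15 = 0.720087
T_{3}^{(2)} = (16·0.721216 − 0.723503) / 15 = 0.721064
T_{3}^{(3)} = 0.721064 + (0.721064 − 0.720087)/63 = 0.721080

0.7211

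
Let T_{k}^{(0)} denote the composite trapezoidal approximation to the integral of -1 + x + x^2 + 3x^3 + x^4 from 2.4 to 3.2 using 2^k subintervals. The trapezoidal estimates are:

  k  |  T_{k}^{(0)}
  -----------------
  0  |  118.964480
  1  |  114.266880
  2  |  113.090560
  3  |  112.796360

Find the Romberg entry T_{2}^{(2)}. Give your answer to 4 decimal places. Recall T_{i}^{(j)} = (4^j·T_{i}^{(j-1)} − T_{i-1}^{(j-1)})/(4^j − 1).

112.6983

T_{1}^{(1)} = (4·114.266880 − 118.964480) / 3 = 112.701013
T_{2}^{(1)} = (4·113.090560 − 114.266880) / 3 = 112.698453
T_{2}^{(2)} = 112.698453 + (112.698453 − 112.701013)/15 = 112.698282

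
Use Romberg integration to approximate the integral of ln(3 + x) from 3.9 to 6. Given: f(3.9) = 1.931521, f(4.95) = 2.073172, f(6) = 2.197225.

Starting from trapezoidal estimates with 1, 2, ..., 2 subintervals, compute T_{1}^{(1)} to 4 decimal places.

T_{0}^{(0)} (trapezoid, 1 panel, h=2.1000): 4.335183
T_{1}^{(0)} (trapezoid, 2 panels, h=1.0500): 4.344422
T_{1}^{(1)} = 4.344422 + (4.344422 − 4.335183)/3 = 4.347502

4.3475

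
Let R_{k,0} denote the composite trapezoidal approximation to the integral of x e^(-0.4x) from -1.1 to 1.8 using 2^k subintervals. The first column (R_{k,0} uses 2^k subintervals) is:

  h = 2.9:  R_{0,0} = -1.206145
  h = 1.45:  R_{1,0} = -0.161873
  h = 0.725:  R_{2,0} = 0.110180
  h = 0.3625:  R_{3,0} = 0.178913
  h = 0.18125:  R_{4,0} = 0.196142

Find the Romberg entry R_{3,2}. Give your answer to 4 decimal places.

0.2019

Richardson extrapolation on the trapezoidal column (denominator 4−1=3):
R_{2,1} = 0.110180 + (0.110180 − (-0.161873))/3 = 0.200864
R_{3,1} = 0.178913 + (0.178913 − 0.110180)/3 = 0.201824
R_{3,2} = 0.201824 + (0.201824 − 0.200864)/15 = 0.201888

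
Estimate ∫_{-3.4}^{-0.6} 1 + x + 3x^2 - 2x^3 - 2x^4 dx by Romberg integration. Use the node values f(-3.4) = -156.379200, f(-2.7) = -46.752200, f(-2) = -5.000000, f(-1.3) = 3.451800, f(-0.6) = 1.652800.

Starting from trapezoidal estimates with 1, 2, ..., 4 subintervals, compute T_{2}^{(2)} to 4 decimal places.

T_{0}^{(0)} (trapezoid, 1 panel, h=2.8000): -216.616960
T_{1}^{(0)} (trapezoid, 2 panels, h=1.4000): -115.308480
T_{2}^{(0)} (trapezoid, 4 panels, h=0.7000): -87.964520
T_{1}^{(1)} = -115.308480 + (-115.308480 − (-216.616960))/3 = -81.538987
T_{2}^{(1)} = -87.964520 + (-87.964520 − (-115.308480))/3 = -78.849867
T_{2}^{(2)} = -78.849867 + (-78.849867 − (-81.538987))/15 = -78.670592

-78.6706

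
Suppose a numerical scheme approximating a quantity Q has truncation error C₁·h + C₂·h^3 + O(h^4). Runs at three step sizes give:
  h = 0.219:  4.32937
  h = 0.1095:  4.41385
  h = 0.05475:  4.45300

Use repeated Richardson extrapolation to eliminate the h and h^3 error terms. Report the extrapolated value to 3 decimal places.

First eliminate the h term (factor 2^1 = 2):
  B₁ = (2·4.41385 − 4.32937)/1 = 4.49833
  B₂ = (2·4.45300 − 4.41385)/1 = 4.49215
Then eliminate the h^3 term (factor 2^3 = 8):
  (8·4.49215 − 4.49833)/7 = 4.49127

4.491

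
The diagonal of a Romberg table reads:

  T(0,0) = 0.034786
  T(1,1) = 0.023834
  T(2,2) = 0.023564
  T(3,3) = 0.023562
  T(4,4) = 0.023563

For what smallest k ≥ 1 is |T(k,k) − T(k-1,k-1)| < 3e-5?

k = 3

|T(1,1) − T(0,0)| = 0.010952 ≥ 3e-5
|T(2,2) − T(1,1)| = 0.000270 ≥ 3e-5
|T(3,3) − T(2,2)| = 0.000002 < 3e-5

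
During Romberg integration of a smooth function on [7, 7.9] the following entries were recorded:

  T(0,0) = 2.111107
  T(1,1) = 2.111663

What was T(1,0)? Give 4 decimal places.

From T(1,1) = (4·T(1,0) − T(0,0))/3, solve for T(1,0):
4·T(1,0) = 3·2.111663 + 2.111107 = 8.446096
T(1,0) = 2.111524

2.1115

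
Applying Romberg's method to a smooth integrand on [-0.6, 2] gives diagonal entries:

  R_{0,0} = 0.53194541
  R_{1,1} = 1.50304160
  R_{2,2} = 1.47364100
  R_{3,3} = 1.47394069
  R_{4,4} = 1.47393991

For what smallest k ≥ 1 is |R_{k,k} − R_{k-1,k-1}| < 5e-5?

k = 4

|R_{1,1} − R_{0,0}| = 0.97109619 ≥ 5e-5
|R_{2,2} − R_{1,1}| = 0.02940060 ≥ 5e-5
|R_{3,3} − R_{2,2}| = 0.00029969 ≥ 5e-5
|R_{4,4} − R_{3,3}| = 0.00000078 < 5e-5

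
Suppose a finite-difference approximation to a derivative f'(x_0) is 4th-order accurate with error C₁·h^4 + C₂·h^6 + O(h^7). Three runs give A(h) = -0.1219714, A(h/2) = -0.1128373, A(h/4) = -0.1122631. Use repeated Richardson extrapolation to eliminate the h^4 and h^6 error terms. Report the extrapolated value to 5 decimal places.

First eliminate the h^4 term (factor 2^4 = 16):
  B₁ = (16·(-0.1128373) − (-0.1219714))/15 = -0.1122284
  B₂ = (16·(-0.1122631) − (-0.1128373))/15 = -0.1122248
Then eliminate the h^6 term (factor 2^6 = 64):
  (64·(-0.1122248) − (-0.1122284))/63 = -0.1122247

-0.11222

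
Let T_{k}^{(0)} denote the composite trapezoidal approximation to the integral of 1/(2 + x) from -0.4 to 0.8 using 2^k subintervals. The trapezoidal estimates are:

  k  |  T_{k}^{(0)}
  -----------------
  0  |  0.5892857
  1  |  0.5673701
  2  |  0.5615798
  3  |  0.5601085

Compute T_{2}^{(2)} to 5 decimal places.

0.55962

T_{1}^{(1)} = (4·0.5673701 − 0.5892857) / 3 = 0.5600649
T_{2}^{(1)} = 0.5615798 + (0.5615798 − 0.5673701)/3 = 0.5596497
T_{2}^{(2)} = (16·0.5596497 − 0.5600649) / 15 = 0.5596220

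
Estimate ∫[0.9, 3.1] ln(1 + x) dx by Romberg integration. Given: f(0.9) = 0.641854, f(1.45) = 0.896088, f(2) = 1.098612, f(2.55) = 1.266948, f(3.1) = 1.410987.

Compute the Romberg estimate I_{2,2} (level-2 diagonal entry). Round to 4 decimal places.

I_{0,0} (trapezoid, 1 panel, h=2.2000): 2.258125
I_{1,0} (trapezoid, 2 panels, h=1.1000): 2.337536
I_{2,0} (trapezoid, 4 panels, h=0.5500): 2.358438
I_{1,1} = 2.337536 + (2.337536 − 2.258125)/3 = 2.364006
I_{2,1} = 2.358438 + (2.358438 − 2.337536)/3 = 2.365405
I_{2,2} = 2.365405 + (2.365405 − 2.364006)/15 = 2.365498

2.3655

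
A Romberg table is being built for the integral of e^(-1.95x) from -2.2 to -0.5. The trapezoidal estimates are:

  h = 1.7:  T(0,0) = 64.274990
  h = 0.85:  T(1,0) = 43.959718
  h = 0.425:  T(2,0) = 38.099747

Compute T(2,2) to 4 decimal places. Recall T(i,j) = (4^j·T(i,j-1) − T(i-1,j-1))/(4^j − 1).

T(1,1) = (4·43.959718 − 64.274990) / 3 = 37.187961
T(2,1) = 38.099747 + (38.099747 − 43.959718)/3 = 36.146423
T(2,2) = (16·36.146423 − 37.187961) / 15 = 36.076987
(Column j=1 coincides with Simpson's rule on the same nodes.)

36.0770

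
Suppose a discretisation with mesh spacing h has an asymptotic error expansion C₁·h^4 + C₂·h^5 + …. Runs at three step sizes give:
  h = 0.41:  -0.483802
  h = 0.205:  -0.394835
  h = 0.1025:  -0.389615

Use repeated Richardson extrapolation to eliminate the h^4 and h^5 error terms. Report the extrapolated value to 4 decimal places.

-0.3893

First eliminate the h^4 term (factor 2^4 = 16):
  B₁ = (16·(-0.394835) − (-0.483802))/15 = -0.388904
  B₂ = (16·(-0.389615) − (-0.394835))/15 = -0.389267
Then eliminate the h^5 term (factor 2^5 = 32):
  (32·(-0.389267) − (-0.388904))/31 = -0.389279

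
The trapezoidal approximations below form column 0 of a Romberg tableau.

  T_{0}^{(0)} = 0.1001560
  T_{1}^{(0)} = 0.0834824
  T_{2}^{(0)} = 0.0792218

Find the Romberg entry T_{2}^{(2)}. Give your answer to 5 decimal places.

Richardson extrapolation on the trapezoidal column (denominator 4−1=3):
T_{1}^{(1)} = (4·0.0834824 − 0.1001560) / 3 = 0.0779245
T_{2}^{(1)} = (4·0.0792218 − 0.0834824) / 3 = 0.0778016
T_{2}^{(2)} = 0.0778016 + (0.0778016 − 0.0779245)/15 = 0.0777934

0.07779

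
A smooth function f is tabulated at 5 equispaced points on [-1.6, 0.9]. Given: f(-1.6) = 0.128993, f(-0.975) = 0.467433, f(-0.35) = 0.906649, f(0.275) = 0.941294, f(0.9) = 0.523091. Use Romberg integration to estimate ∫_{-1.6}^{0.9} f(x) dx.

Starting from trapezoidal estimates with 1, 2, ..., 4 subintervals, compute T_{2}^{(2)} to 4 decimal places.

T_{0}^{(0)} (trapezoid, 1 panel, h=2.5000): 0.815105
T_{1}^{(0)} (trapezoid, 2 panels, h=1.2500): 1.540864
T_{2}^{(0)} (trapezoid, 4 panels, h=0.6250): 1.650886
T_{1}^{(1)} = 1.540864 + (1.540864 − 0.815105)/3 = 1.782784
T_{2}^{(1)} = 1.650886 + (1.650886 − 1.540864)/3 = 1.687560
T_{2}^{(2)} = 1.687560 + (1.687560 − 1.782784)/15 = 1.681212

1.6812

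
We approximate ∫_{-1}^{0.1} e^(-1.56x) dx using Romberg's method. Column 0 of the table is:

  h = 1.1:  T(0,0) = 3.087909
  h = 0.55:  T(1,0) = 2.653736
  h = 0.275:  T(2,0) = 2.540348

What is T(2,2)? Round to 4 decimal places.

T(1,1) = (4·2.653736 − 3.087909) / 3 = 2.509012
T(2,1) = 2.540348 + (2.540348 − 2.653736)/3 = 2.502552
T(2,2) = (16·2.502552 − 2.509012) / 15 = 2.502121

2.5021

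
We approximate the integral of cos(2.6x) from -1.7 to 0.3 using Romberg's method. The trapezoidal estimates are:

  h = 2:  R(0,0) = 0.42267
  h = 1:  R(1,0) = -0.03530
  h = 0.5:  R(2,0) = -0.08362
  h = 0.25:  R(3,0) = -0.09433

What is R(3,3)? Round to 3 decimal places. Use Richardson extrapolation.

-0.098

Richardson extrapolation on the trapezoidal column (denominator 4−1=3):
R(1,1) = (4·(-0.03530) − 0.42267) / 3 = -0.18796
R(2,1) = -0.08362 + (-0.08362 − (-0.03530))/3 = -0.09973
R(3,1) = (4·(-0.09433) − (-0.08362)) / 3 = -0.09790
R(2,2) = (16·(-0.09973) − (-0.18796)) / 15 = -0.09385
R(3,2) = -0.09790 + (-0.09790 − (-0.09973))/15 = -0.09778
R(3,3) = (64·(-0.09778) − (-0.09385)) / 63 = -0.09784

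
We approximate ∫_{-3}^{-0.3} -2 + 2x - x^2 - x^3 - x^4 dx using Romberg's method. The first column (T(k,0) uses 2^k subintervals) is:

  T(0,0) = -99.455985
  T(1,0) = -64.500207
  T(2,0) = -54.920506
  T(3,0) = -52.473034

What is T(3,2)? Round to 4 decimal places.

-51.6525

T(2,1) = (4·(-54.920506) − (-64.500207)) / 3 = -51.727272
T(3,1) = (4·(-52.473034) − (-54.920506)) / 3 = -51.657210
T(3,2) = -51.657210 + (-51.657210 − (-51.727272))/15 = -51.652539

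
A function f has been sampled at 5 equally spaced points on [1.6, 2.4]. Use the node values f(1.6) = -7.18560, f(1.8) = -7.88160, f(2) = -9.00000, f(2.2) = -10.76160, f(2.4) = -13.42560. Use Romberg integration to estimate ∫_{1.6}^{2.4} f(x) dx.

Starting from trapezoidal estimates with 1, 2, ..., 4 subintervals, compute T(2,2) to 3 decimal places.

T(0,0) (trapezoid, 1 panel, h=0.8000): -8.24448
T(1,0) (trapezoid, 2 panels, h=0.4000): -7.72224
T(2,0) (trapezoid, 4 panels, h=0.2000): -7.58976
T(1,1) = -7.72224 + (-7.72224 − (-8.24448))/3 = -7.54816
T(2,1) = -7.58976 + (-7.58976 − (-7.72224))/3 = -7.54560
T(2,2) = -7.54560 + (-7.54560 − (-7.54816))/15 = -7.54543

-7.545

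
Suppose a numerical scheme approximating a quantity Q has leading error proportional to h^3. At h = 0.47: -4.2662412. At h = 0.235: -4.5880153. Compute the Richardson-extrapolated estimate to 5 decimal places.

-4.63398

The leading error scales as h^3; refining by a factor of 2 reduces it by 2^3 = 8.
Extrapolated value = (8·A(h/2) − A(h)) / (8 − 1)
= (8·(-4.5880153) − (-4.2662412)) / 7
= -32.4378812 / 7 = -4.6339830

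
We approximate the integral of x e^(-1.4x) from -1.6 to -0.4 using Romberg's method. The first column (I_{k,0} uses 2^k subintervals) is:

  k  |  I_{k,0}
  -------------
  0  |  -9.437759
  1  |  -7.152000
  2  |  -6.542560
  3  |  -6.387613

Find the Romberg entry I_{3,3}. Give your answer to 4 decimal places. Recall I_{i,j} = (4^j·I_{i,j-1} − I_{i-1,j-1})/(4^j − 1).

-6.3357

Richardson extrapolation on the trapezoidal column (denominator 4−1=3):
I_{1,1} = (4·(-7.152000) − (-9.437759)) / 3 = -6.390080
I_{2,1} = (4·(-6.542560) − (-7.152000)) / 3 = -6.339413
I_{3,1} = (4·(-6.387613) − (-6.542560)) / 3 = -6.335964
I_{2,2} = (16·(-6.339413) − (-6.390080)) / 15 = -6.336035
I_{3,2} = -6.335964 + (-6.335964 − (-6.339413))/15 = -6.335734
I_{3,3} = -6.335734 + (-6.335734 − (-6.336035))/63 = -6.335729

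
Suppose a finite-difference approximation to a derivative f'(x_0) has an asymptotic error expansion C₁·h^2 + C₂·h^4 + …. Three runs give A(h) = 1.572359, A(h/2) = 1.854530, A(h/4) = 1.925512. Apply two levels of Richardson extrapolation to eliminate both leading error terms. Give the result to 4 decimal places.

1.9492

First eliminate the h^2 term (factor 2^2 = 4):
  B₁ = (4·1.854530 − 1.572359)/3 = 1.948587
  B₂ = (4·1.925512 − 1.854530)/3 = 1.949173
Then eliminate the h^4 term (factor 2^4 = 16):
  (16·1.949173 − 1.948587)/15 = 1.949212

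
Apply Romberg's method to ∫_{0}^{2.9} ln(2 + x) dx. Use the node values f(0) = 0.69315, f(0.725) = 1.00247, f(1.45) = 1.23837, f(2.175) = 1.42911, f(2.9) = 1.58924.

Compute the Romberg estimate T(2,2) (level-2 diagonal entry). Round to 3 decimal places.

3.501

T(0,0) (trapezoid, 1 panel, h=2.9000): 3.30947
T(1,0) (trapezoid, 2 panels, h=1.4500): 3.45037
T(2,0) (trapezoid, 4 panels, h=0.7250): 3.48808
T(1,1) = 3.45037 + (3.45037 − 3.30947)/3 = 3.49734
T(2,1) = 3.48808 + (3.48808 − 3.45037)/3 = 3.50065
T(2,2) = 3.50065 + (3.50065 − 3.49734)/15 = 3.50087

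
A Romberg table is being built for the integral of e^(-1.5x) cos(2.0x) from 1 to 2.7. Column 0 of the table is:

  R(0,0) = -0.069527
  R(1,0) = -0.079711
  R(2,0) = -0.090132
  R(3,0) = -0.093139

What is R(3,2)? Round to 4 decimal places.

-0.0942

R(2,1) = (4·(-0.090132) − (-0.079711)) / 3 = -0.093606
R(3,1) = (4·(-0.093139) − (-0.090132)) / 3 = -0.094141
R(3,2) = -0.094141 + (-0.094141 − (-0.093606))/15 = -0.094177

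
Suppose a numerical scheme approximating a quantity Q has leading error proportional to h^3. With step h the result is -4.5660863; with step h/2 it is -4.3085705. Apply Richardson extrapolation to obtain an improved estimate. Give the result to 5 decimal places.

-4.27178

Extrapolated value = (8·A(h/2) − A(h)) / (8 − 1)
= (8·(-4.3085705) − (-4.5660863)) / 7
= -29.9024777 / 7 = -4.2717825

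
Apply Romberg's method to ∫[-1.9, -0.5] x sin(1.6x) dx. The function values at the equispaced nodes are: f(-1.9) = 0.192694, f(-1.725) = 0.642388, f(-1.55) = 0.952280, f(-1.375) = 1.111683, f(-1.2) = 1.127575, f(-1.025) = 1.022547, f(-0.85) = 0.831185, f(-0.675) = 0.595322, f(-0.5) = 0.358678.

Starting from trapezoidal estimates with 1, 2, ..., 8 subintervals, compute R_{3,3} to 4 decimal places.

1.1585

R_{0,0} (trapezoid, 1 panel, h=1.4000): 0.385960
R_{1,0} (trapezoid, 2 panels, h=0.7000): 0.982283
R_{2,0} (trapezoid, 4 panels, h=0.3500): 1.115354
R_{3,0} (trapezoid, 8 panels, h=0.1750): 1.147767
R_{1,1} = 0.982283 + (0.982283 − 0.385960)/3 = 1.181057
R_{2,1} = 1.115354 + (1.115354 − 0.982283)/3 = 1.159711
R_{3,1} = 1.147767 + (1.147767 − 1.115354)/3 = 1.158571
R_{2,2} = 1.159711 + (1.159711 − 1.181057)/15 = 1.158288
R_{3,2} = 1.158571 + (1.158571 − 1.159711)/15 = 1.158495
R_{3,3} = 1.158495 + (1.158495 − 1.158288)/63 = 1.158498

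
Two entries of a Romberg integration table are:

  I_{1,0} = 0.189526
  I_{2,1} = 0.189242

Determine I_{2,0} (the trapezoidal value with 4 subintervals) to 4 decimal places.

0.1893

From I_{2,1} = (4·I_{2,0} − I_{1,0})/3, solve for I_{2,0}:
4·I_{2,0} = 3·0.189242 + 0.189526 = 0.757252
I_{2,0} = 0.189313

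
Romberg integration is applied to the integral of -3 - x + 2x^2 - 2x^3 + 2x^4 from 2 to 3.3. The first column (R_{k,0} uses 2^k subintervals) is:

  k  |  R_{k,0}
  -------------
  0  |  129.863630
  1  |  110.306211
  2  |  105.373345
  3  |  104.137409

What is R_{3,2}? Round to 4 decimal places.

103.7252

R_{2,1} = (4·105.373345 − 110.306211) / 3 = 103.729056
R_{3,1} = (4·104.137409 − 105.373345) / 3 = 103.725430
R_{3,2} = (16·103.725430 − 103.729056) / 15 = 103.725188
(Column j=1 coincides with Simpson's rule on the same nodes.)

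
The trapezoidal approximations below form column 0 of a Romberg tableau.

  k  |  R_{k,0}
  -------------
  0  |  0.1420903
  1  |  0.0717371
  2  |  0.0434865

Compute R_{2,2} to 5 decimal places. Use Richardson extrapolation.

R_{1,1} = (4·0.0717371 − 0.1420903) / 3 = 0.0482860
R_{2,1} = 0.0434865 + (0.0434865 − 0.0717371)/3 = 0.0340696
R_{2,2} = (16·0.0340696 − 0.0482860) / 15 = 0.0331218

0.03312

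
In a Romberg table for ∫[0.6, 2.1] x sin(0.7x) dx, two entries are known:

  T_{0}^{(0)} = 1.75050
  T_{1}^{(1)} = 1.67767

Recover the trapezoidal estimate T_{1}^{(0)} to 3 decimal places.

1.696

From T_{1}^{(1)} = (4·T_{1}^{(0)} − T_{0}^{(0)})/3, solve for T_{1}^{(0)}:
4·T_{1}^{(0)} = 3·1.67767 + 1.75050 = 6.78351
T_{1}^{(0)} = 1.69588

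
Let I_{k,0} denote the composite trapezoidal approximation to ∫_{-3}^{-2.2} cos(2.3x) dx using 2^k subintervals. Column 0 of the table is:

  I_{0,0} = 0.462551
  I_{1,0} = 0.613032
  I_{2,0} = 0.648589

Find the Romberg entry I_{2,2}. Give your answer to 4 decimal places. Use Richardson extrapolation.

0.6603

Richardson extrapolation on the trapezoidal column (denominator 4−1=3):
I_{1,1} = (4·0.613032 − 0.462551) / 3 = 0.663192
I_{2,1} = (4·0.648589 − 0.613032) / 3 = 0.660441
I_{2,2} = (16·0.660441 − 0.663192) / 15 = 0.660258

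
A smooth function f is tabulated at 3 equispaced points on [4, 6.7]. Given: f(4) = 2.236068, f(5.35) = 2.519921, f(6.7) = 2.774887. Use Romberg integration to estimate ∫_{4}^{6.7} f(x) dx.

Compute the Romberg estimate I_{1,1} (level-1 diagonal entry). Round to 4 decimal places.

6.7908

I_{0,0} (trapezoid, 1 panel, h=2.7000): 6.764789
I_{1,0} (trapezoid, 2 panels, h=1.3500): 6.784288
I_{1,1} = 6.784288 + (6.784288 − 6.764789)/3 = 6.790788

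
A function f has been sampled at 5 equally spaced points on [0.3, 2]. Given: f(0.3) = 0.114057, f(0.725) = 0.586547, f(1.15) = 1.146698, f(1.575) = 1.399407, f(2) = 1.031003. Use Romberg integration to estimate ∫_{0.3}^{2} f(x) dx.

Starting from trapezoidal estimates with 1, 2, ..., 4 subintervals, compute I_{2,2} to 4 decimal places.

I_{0,0} (trapezoid, 1 panel, h=1.7000): 0.973301
I_{1,0} (trapezoid, 2 panels, h=0.8500): 1.461344
I_{2,0} (trapezoid, 4 panels, h=0.4250): 1.574702
I_{1,1} = 1.461344 + (1.461344 − 0.973301)/3 = 1.624025
I_{2,1} = 1.574702 + (1.574702 − 1.461344)/3 = 1.612488
I_{2,2} = 1.612488 + (1.612488 − 1.624025)/15 = 1.611719

1.6117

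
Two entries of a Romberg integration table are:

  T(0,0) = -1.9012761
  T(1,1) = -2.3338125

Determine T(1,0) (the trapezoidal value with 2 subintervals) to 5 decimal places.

From T(1,1) = (4·T(1,0) − T(0,0))/3, solve for T(1,0):
4·T(1,0) = 3·(-2.3338125) + (-1.9012761) = -8.9027136
T(1,0) = -2.2256784

-2.22568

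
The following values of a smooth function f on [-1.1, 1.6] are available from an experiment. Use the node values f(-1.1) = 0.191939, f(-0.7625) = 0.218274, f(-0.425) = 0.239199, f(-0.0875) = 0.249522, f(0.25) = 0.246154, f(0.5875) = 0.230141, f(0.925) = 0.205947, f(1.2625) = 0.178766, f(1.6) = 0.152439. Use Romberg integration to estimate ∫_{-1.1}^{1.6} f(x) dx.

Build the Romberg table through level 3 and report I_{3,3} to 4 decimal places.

0.5888

I_{0,0} (trapezoid, 1 panel, h=2.7000): 0.464910
I_{1,0} (trapezoid, 2 panels, h=1.3500): 0.564763
I_{2,0} (trapezoid, 4 panels, h=0.6750): 0.582855
I_{3,0} (trapezoid, 8 panels, h=0.3375): 0.587315
I_{1,1} = 0.564763 + (0.564763 − 0.464910)/3 = 0.598047
I_{2,1} = 0.582855 + (0.582855 − 0.564763)/3 = 0.588886
I_{3,1} = 0.587315 + (0.587315 − 0.582855)/3 = 0.588802
I_{2,2} = 0.588886 + (0.588886 − 0.598047)/15 = 0.588275
I_{3,2} = 0.588802 + (0.588802 − 0.588886)/15 = 0.588796
I_{3,3} = 0.588796 + (0.588796 − 0.588275)/63 = 0.588804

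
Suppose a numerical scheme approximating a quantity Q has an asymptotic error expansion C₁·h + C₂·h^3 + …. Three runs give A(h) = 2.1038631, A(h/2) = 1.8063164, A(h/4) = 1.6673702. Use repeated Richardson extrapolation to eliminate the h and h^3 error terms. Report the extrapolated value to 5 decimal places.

1.53123

First eliminate the h term (factor 2^1 = 2):
  B₁ = (2·1.8063164 − 2.1038631)/1 = 1.5087697
  B₂ = (2·1.6673702 − 1.8063164)/1 = 1.5284240
Then eliminate the h^3 term (factor 2^3 = 8):
  (8·1.5284240 − 1.5087697)/7 = 1.5312318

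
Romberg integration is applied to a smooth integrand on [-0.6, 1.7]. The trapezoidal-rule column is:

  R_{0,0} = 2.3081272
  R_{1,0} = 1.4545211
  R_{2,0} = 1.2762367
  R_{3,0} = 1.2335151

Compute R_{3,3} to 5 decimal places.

R_{1,1} = 1.4545211 + (1.4545211 − 2.3081272)/3 = 1.1699857
R_{2,1} = 1.2762367 + (1.2762367 − 1.4545211)/3 = 1.2168086
R_{3,1} = 1.2335151 + (1.2335151 − 1.2762367)/3 = 1.2192746
R_{2,2} = (16·1.2168086 − 1.1699857) / 15 = 1.2199301
R_{3,2} = 1.2192746 + (1.2192746 − 1.2168086)/15 = 1.2194390
R_{3,3} = (64·1.2194390 − 1.2199301) / 63 = 1.2194312

1.21943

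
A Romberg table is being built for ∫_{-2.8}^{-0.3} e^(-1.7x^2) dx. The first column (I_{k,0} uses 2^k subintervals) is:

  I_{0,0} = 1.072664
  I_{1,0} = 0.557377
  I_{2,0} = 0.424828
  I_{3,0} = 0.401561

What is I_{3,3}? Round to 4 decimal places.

0.3949

Richardson extrapolation on the trapezoidal column (denominator 4−1=3):
I_{1,1} = (4·0.557377 − 1.072664) / 3 = 0.385615
I_{2,1} = (4·0.424828 − 0.557377) / 3 = 0.380645
I_{3,1} = (4·0.401561 − 0.424828) / 3 = 0.393805
I_{2,2} = 0.380645 + (0.380645 − 0.385615)/15 = 0.380314
I_{3,2} = (16·0.393805 − 0.380645) / 15 = 0.394682
I_{3,3} = 0.394682 + (0.394682 − 0.380314)/63 = 0.394910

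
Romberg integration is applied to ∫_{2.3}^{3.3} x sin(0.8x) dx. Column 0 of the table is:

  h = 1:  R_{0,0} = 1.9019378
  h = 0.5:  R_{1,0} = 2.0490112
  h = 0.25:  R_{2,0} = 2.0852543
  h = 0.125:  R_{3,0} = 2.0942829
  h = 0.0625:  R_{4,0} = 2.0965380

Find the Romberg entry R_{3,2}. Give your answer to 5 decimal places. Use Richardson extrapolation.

2.09729

R_{2,1} = 2.0852543 + (2.0852543 − 2.0490112)/3 = 2.0973353
R_{3,1} = 2.0942829 + (2.0942829 − 2.0852543)/3 = 2.0972924
R_{3,2} = (16·2.0972924 − 2.0973353) / 15 = 2.0972895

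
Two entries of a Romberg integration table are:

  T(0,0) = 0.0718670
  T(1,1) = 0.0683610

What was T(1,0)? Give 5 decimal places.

0.06924

From T(1,1) = (4·T(1,0) − T(0,0))/3, solve for T(1,0):
4·T(1,0) = 3·0.0683610 + 0.0718670 = 0.2769500
T(1,0) = 0.0692375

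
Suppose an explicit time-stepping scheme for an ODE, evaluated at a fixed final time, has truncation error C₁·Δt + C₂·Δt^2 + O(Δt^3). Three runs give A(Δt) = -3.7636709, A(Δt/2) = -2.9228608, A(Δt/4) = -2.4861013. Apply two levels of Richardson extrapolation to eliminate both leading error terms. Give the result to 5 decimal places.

First eliminate the Δt term (factor 2^1 = 2):
  B₁ = (2·(-2.9228608) − (-3.7636709))/1 = -2.0820507
  B₂ = (2·(-2.4861013) − (-2.9228608))/1 = -2.0493418
Then eliminate the Δt^2 term (factor 2^2 = 4):
  (4·(-2.0493418) − (-2.0820507))/3 = -2.0384388

-2.03844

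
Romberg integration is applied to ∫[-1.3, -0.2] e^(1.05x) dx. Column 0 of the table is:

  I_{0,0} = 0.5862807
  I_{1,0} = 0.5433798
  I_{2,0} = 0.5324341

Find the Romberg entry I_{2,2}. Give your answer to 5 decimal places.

Richardson extrapolation on the trapezoidal column (denominator 4−1=3):
I_{1,1} = (4·0.5433798 − 0.5862807) / 3 = 0.5290795
I_{2,1} = (4·0.5324341 − 0.5433798) / 3 = 0.5287855
I_{2,2} = 0.5287855 + (0.5287855 − 0.5290795)/15 = 0.5287659
(Column j=1 coincides with Simpson's rule on the same nodes.)

0.52877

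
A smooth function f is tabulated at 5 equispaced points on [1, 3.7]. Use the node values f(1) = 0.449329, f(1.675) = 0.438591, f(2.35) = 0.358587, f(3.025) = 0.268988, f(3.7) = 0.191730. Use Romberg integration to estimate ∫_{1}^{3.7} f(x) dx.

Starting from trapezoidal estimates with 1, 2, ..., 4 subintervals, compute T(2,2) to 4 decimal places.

0.9430

T(0,0) (trapezoid, 1 panel, h=2.7000): 0.865430
T(1,0) (trapezoid, 2 panels, h=1.3500): 0.916807
T(2,0) (trapezoid, 4 panels, h=0.6750): 0.936019
T(1,1) = 0.916807 + (0.916807 − 0.865430)/3 = 0.933933
T(2,1) = 0.936019 + (0.936019 − 0.916807)/3 = 0.942423
T(2,2) = 0.942423 + (0.942423 − 0.933933)/15 = 0.942989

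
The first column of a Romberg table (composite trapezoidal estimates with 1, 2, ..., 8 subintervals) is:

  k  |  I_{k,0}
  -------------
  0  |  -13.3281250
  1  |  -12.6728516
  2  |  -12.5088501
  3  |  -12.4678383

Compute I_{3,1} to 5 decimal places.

Richardson extrapolation on the trapezoidal column (denominator 4−1=3):
I_{3,1} = (4·(-12.4678383) − (-12.5088501)) / 3 = -12.4541677
(Column j=1 coincides with Simpson's rule on the same nodes.)

-12.45417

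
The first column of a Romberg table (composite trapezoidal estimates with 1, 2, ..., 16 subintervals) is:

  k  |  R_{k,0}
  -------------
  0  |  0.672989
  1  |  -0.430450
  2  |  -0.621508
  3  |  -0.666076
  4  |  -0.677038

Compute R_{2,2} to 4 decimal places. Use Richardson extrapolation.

R_{1,1} = -0.430450 + (-0.430450 − 0.672989)/3 = -0.798263
R_{2,1} = -0.621508 + (-0.621508 − (-0.430450))/3 = -0.685194
R_{2,2} = -0.685194 + (-0.685194 − (-0.798263))/15 = -0.677656

-0.6777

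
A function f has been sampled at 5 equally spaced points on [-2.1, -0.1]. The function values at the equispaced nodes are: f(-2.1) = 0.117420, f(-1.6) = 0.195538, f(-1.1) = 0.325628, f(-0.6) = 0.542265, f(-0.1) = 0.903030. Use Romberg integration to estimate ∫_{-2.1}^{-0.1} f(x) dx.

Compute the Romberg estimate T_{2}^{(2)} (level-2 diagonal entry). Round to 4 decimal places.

0.7702

T_{0}^{(0)} (trapezoid, 1 panel, h=2.0000): 1.020450
T_{1}^{(0)} (trapezoid, 2 panels, h=1.0000): 0.835853
T_{2}^{(0)} (trapezoid, 4 panels, h=0.5000): 0.786828
T_{1}^{(1)} = 0.835853 + (0.835853 − 1.020450)/3 = 0.774321
T_{2}^{(1)} = 0.786828 + (0.786828 − 0.835853)/3 = 0.770486
T_{2}^{(2)} = 0.770486 + (0.770486 − 0.774321)/15 = 0.770230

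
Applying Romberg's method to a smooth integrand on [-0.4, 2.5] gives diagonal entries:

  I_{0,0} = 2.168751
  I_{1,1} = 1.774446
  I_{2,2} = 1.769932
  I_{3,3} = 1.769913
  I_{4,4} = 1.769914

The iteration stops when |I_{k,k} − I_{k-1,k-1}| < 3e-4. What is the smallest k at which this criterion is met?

k = 3

|I_{1,1} − I_{0,0}| = 0.394305 ≥ 3e-4
|I_{2,2} − I_{1,1}| = 0.004514 ≥ 3e-4
|I_{3,3} − I_{2,2}| = 0.000019 < 3e-4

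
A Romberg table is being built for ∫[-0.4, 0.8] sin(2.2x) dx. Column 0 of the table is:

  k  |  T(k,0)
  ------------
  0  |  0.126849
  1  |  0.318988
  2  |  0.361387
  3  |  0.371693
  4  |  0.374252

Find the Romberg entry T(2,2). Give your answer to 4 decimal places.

T(1,1) = (4·0.318988 − 0.126849) / 3 = 0.383034
T(2,1) = (4·0.361387 − 0.318988) / 3 = 0.375520
T(2,2) = (16·0.375520 − 0.383034) / 15 = 0.375019
(Column j=1 coincides with Simpson's rule on the same nodes.)

0.3750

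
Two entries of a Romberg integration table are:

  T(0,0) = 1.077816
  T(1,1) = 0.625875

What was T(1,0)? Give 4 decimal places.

0.7389

From T(1,1) = (4·T(1,0) − T(0,0))/3, solve for T(1,0):
4·T(1,0) = 3·0.625875 + 1.077816 = 2.955441
T(1,0) = 0.738860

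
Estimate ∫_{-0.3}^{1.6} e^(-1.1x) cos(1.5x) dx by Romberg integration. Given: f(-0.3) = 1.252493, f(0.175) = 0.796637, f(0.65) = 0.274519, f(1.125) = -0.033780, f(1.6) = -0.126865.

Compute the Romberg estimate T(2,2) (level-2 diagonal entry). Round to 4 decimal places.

0.7512

T(0,0) (trapezoid, 1 panel, h=1.9000): 1.069347
T(1,0) (trapezoid, 2 panels, h=0.9500): 0.795466
T(2,0) (trapezoid, 4 panels, h=0.4750): 0.760090
T(1,1) = 0.795466 + (0.795466 − 1.069347)/3 = 0.704172
T(2,1) = 0.760090 + (0.760090 − 0.795466)/3 = 0.748298
T(2,2) = 0.748298 + (0.748298 − 0.704172)/15 = 0.751240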